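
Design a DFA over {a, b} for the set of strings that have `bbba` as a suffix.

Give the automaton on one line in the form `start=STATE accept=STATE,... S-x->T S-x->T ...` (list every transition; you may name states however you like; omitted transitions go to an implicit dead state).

Remember how much of `bbba` the current input suffix matches. State s0 means no match yet; s1 means the last symbol is `b`; s2 means the last 2 symbols are `bb`; s3 means the last 3 symbols are `bbb`; s4 means the last 4 symbols are `bbba`. Only s4 accepts. On a mismatch, fall back to the longest proper suffix that is still a prefix of `bbba`.
With 5 states:
        a   b  
>  s0   s0  s1 
   s1   s0  s2 
   s2   s0  s3 
   s3   s4  s3 
 * s4   s0  s1 
(> = start, * = accepting)

start=s0 accept=s4 s0-a->s0 s0-b->s1 s1-a->s0 s1-b->s2 s2-a->s0 s2-b->s3 s3-a->s4 s3-b->s3 s4-a->s0 s4-b->s1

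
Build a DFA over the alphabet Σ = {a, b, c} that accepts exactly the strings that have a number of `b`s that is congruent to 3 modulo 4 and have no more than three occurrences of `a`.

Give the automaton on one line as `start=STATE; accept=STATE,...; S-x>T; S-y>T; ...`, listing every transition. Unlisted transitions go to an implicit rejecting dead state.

start=S0; accept=S9,S13,S15,S16; S0-a>S1; S0-b>S2; S0-c>S0; S1-a>S3; S1-b>S4; S1-c>S1; S2-a>S4; S2-b>S5; S2-c>S2; S3-a>S6; S3-b>S7; S3-c>S3; S4-a>S7; S4-b>S8; S4-c>S4; S5-a>S8; S5-b>S9; S5-c>S5; S6-a>S10; S6-b>S11; S6-c>S6; S7-a>S11; S7-b>S12; S7-c>S7; S8-a>S12; S8-b>S13; S8-c>S8; S9-a>S13; S9-b>S0; S9-c>S9; S10-a>S10; S10-b>S10; S10-c>S10; S11-a>S10; S11-b>S14; S11-c>S11; S12-a>S14; S12-b>S15; S12-c>S12; S13-a>S15; S13-b>S1; S13-c>S13; S14-a>S10; S14-b>S16; S14-c>S14; S15-a>S16; S15-b>S3; S15-c>S15; S16-a>S10; S16-b>S6; S16-c>S16

Run two small machines in parallel and take their product. One (4 states) tracks the count of `b`s modulo 4; the other (5 states) tracks the count of `a`s, saturating at 4. Each combined state is a pair, one component from each; accept when both components accept. Equivalent product states are then merged.
A 17-state machine:
          a    b    c  
>  S0     S1   S2   S0 
   S1     S3   S4   S1 
   S2     S4   S5   S2 
   S3     S6   S7   S3 
   S4     S7   S8   S4 
   S5     S8   S9   S5 
   S6    S10  S11   S6 
   S7    S11  S12   S7 
   S8    S12  S13   S8 
 * S9    S13   S0   S9 
   S10   S10  S10  S10 
   S11   S10  S14  S11 
   S12   S14  S15  S12 
 * S13   S15   S1  S13 
   S14   S10  S16  S14 
 * S15   S16   S3  S15 
 * S16   S10   S6  S16 
(> = start, * = accepting)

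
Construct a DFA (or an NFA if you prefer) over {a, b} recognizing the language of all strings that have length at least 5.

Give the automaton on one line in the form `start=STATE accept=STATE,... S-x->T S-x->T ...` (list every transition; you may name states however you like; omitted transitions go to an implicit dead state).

We only need to distinguish lengths 0, 1, …, 5, and '>5'. Chain q0 → q1 → q2 → q3 → q4 → q5 → q6 on every symbol, with q6 looping. Accepting states: {q5, q6}.
A 7-state machine:
        a   b  
>  q0   q1  q1 
   q1   q2  q2 
   q2   q3  q3 
   q3   q4  q4 
   q4   q5  q5 
 * q5   q6  q6 
 * q6   q6  q6 
(> = start, * = accepting)

start=q0 accept=q5,q6 q0-a->q1 q0-b->q1 q1-a->q2 q1-b->q2 q2-a->q3 q2-b->q3 q3-a->q4 q3-b->q4 q4-a->q5 q4-b->q5 q5-a->q6 q5-b->q6 q6-a->q6 q6-b->q6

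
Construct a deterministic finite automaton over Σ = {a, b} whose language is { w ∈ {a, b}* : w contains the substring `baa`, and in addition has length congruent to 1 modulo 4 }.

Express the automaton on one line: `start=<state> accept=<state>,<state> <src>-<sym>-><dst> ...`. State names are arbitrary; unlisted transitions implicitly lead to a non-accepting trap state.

Run two small machines in parallel and take their product. The first has 4 states tracking whether and how much of `baa` has been seen; the second has 4 states tracking the input length modulo 4. A product state is a pair (one from each), accepting exactly when both do.
          a    b  
>  S0     S1   S2 
   S1     S3   S4 
   S2     S5   S4 
   S3     S6   S7 
   S4     S8   S7 
   S5     S9   S7 
   S6     S0  S10 
   S7    S11  S10 
   S8    S12  S10 
   S9    S12  S12 
   S10   S13   S2 
   S11   S14   S2 
   S12   S14  S14 
   S13   S15   S4 
 * S14   S15  S15 
   S15    S9   S9 
(> = start, * = accepting)

start=S0 accept=S14 S0-a->S1 S0-b->S2 S1-a->S3 S1-b->S4 S2-a->S5 S2-b->S4 S3-a->S6 S3-b->S7 S4-a->S8 S4-b->S7 S5-a->S9 S5-b->S7 S6-a->S0 S6-b->S10 S7-a->S11 S7-b->S10 S8-a->S12 S8-b->S10 S9-a->S12 S9-b->S12 S10-a->S13 S10-b->S2 S11-a->S14 S11-b->S2 S12-a->S14 S12-b->S14 S13-a->S15 S13-b->S4 S14-a->S15 S14-b->S15 S15-a->S9 S15-b->S9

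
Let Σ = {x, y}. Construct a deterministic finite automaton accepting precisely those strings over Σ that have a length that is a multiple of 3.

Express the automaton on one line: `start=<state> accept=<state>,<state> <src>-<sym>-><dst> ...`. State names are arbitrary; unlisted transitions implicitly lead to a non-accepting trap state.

start=S0 accept=S0 S0-x->S1 S0-y->S1 S1-x->S2 S1-y->S2 S2-x->S0 S2-y->S0

Only the length mod 3 matters, so use a 3-cycle: from any state, every input symbol moves to the next state, wrapping S2 back to S0. Mark S0 accepting.
3 states suffice.
        x   y  
>* S0   S1  S1 
   S1   S2  S2 
   S2   S0  S0 
(> = start, * = accepting)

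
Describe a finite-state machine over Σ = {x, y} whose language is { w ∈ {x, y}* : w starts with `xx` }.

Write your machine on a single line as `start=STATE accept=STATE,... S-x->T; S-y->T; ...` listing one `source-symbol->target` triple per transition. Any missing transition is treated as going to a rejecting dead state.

Check the first 2 symbols one by one: q0 through q1 record how many have matched `xx` so far; any wrong symbol goes to the dead state q3. After all 2 match we enter the accepting sink q2.
With 4 states:
        x   y  
>  q0   q1  q3 
   q1   q2  q3 
 * q2   q2  q2 
   q3   q3  q3 
(> = start, * = accepting)

start=q0; accept=q2; q0-x->q1; q0-y->q3; q1-x->q2; q1-y->q3; q2-x->q2; q2-y->q2; q3-x->q3; q3-y->q3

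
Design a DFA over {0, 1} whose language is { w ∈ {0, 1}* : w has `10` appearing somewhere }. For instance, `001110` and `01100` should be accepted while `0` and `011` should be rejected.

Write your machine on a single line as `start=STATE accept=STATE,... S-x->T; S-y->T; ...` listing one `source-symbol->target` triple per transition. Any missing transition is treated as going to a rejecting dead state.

start=s0; accept=s2; s0-0->s0; s0-1->s1; s1-0->s2; s1-1->s1; s2-0->s2; s2-1->s2

States s0..s1 record the length of the longest prefix of `10` that matches the current input suffix. Reaching s2 means `10` has been seen, and we stay there forever. Accept from s2.
        0   1  
>  s0   s0  s1 
   s1   s2  s1 
 * s2   s2  s2 
(> = start, * = accepting)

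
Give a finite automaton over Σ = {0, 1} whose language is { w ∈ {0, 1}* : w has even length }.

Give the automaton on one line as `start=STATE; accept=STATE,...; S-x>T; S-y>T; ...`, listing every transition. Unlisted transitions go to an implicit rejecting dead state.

start=A; accept=A; A-0>B; A-1>B; B-0>A; B-1>A

Count input length modulo 2: every symbol advances one step around the cycle A → B → A. Accept at A.
With 2 states:
       0  1 
>* A   B  B 
   B   A  A 
(> = start, * = accepting)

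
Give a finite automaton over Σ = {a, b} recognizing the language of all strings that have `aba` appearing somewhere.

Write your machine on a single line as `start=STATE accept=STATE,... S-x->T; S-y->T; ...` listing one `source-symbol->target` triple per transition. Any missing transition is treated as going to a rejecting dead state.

States s0..s2 record the length of the longest prefix of `aba` that matches the current input suffix. Reaching s3 means `aba` has been seen, and we stay there forever. Accept from s3.
        a   b  
>  s0   s1  s0 
   s1   s1  s2 
   s2   s3  s0 
 * s3   s3  s3 
(> = start, * = accepting)

start=s0; accept=s3; s0-a->s1; s0-b->s0; s1-a->s1; s1-b->s2; s2-a->s3; s2-b->s0; s3-a->s3; s3-b->s3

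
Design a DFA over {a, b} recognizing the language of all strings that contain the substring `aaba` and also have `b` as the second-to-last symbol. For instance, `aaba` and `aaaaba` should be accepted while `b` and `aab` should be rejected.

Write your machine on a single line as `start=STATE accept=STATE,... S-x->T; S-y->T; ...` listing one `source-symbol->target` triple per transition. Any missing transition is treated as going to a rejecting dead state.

start=s0; accept=s8,s11; s0-a->s1; s0-b->s2; s1-a->s3; s1-b->s4; s2-a->s5; s2-b->s6; s3-a->s3; s3-b->s7; s4-a->s5; s4-b->s6; s5-a->s3; s5-b->s4; s6-a->s5; s6-b->s6; s7-a->s8; s7-b->s6; s8-a->s9; s8-b->s10; s9-a->s9; s9-b->s10; s10-a->s8; s10-b->s11; s11-a->s8; s11-b->s11

Run two small machines in parallel and take their product. One (5 states) tracks whether and how much of `aaba` has been seen; the other (7 states) tracks the last 2 symbols read. Each combined state is a pair, one component from each; accept when both components accept.
A 12-state machine:
          a    b  
>  s0     s1   s2 
   s1     s3   s4 
   s2     s5   s6 
   s3     s3   s7 
   s4     s5   s6 
   s5     s3   s4 
   s6     s5   s6 
   s7     s8   s6 
 * s8     s9  s10 
   s9     s9  s10 
   s10    s8  s11 
 * s11    s8  s11 
(> = start, * = accepting)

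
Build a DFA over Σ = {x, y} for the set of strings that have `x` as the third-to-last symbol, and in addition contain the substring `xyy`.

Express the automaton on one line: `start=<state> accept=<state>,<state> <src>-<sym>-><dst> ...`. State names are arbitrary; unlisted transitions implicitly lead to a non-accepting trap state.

Build one automaton per condition and run them in lockstep. The first has 15 states tracking the last 3 symbols read; the second has 4 states tracking whether and how much of `xyy` has been seen. A product state is a pair (one from each), accepting exactly when both do.
With 22 states:
          x    y  
>  q0     q1   q2 
   q1     q3   q4 
   q2     q5   q6 
   q3     q7   q8 
   q4     q9  q10 
   q5    q11  q12 
   q6    q13  q14 
   q7     q7   q8 
   q8     q9  q10 
   q9    q11  q12 
 * q10   q15  q16 
   q11    q7   q8 
   q12    q9  q10 
   q13   q11  q12 
   q14   q13  q14 
   q15   q17  q18 
   q16   q15  q16 
   q17   q19  q20 
   q18   q21  q10 
 * q19   q19  q20 
 * q20   q21  q10 
 * q21   q17  q18 
(> = start, * = accepting)

start=q0 accept=q10,q19,q20,q21 q0-x->q1 q0-y->q2 q1-x->q3 q1-y->q4 q2-x->q5 q2-y->q6 q3-x->q7 q3-y->q8 q4-x->q9 q4-y->q10 q5-x->q11 q5-y->q12 q6-x->q13 q6-y->q14 q7-x->q7 q7-y->q8 q8-x->q9 q8-y->q10 q9-x->q11 q9-y->q12 q10-x->q15 q10-y->q16 q11-x->q7 q11-y->q8 q12-x->q9 q12-y->q10 q13-x->q11 q13-y->q12 q14-x->q13 q14-y->q14 q15-x->q17 q15-y->q18 q16-x->q15 q16-y->q16 q17-x->q19 q17-y->q20 q18-x->q21 q18-y->q10 q19-x->q19 q19-y->q20 q20-x->q21 q20-y->q10 q21-x->q17 q21-y->q18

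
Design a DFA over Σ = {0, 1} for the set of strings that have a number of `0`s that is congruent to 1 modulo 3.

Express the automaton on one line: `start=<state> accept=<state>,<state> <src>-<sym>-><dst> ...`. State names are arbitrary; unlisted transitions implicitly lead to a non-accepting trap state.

The only thing that matters is how many `0`s have appeared, reduced mod 3. Use one state per residue: A for 0, …, C for 2. Reading `0` moves to the next residue; anything else stays put. B is accepting.
With 3 states:
       0  1 
>  A   B  A 
 * B   C  B 
   C   A  C 
(> = start, * = accepting)

start=A accept=B A-0->B A-1->A B-0->C B-1->B C-0->A C-1->C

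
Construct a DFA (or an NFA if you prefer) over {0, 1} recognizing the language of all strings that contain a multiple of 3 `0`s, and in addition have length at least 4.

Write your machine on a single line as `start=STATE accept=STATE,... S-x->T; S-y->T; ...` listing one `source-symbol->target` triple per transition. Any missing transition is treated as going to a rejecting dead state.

start=q0; accept=q8; q0-0->q1; q0-1->q2; q1-0->q3; q1-1->q4; q2-0->q4; q2-1->q5; q3-0->q6; q3-1->q7; q4-0->q7; q4-1->q4; q5-0->q4; q5-1->q6; q6-0->q4; q6-1->q8; q7-0->q8; q7-1->q7; q8-0->q4; q8-1->q8

Handle the two conditions separately and then intersect. The first has 3 states tracking the count of `0`s modulo 3; the second has 6 states tracking the input length, saturating at 5. A product state is a pair (one from each), accepting exactly when both do. Minimizing collapses redundant product states.
A 9-state machine:
        0   1  
>  q0   q1  q2 
   q1   q3  q4 
   q2   q4  q5 
   q3   q6  q7 
   q4   q7  q4 
   q5   q4  q6 
   q6   q4  q8 
   q7   q8  q7 
 * q8   q4  q8 
(> = start, * = accepting)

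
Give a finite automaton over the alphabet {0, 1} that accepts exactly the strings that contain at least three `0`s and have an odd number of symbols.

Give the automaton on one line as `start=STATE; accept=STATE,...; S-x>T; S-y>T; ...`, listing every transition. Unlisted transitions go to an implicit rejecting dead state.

Build one automaton per condition and run them in lockstep. One (5 states) tracks the count of `0`s, saturating at 4; the other (2 states) tracks the input length modulo 2. Each combined state is a pair, one component from each; accept when both components accept.
10 states suffice.
        0   1  
>  S0   S1  S2 
   S1   S3  S4 
   S2   S4  S0 
   S3   S5  S6 
   S4   S6  S1 
 * S5   S7  S8 
   S6   S8  S3 
   S7   S9  S9 
   S8   S9  S5 
 * S9   S7  S7 
(> = start, * = accepting)

start=S0; accept=S5,S9; S0-0>S1; S0-1>S2; S1-0>S3; S1-1>S4; S2-0>S4; S2-1>S0; S3-0>S5; S3-1>S6; S4-0>S6; S4-1>S1; S5-0>S7; S5-1>S8; S6-0>S8; S6-1>S3; S7-0>S9; S7-1>S9; S8-0>S9; S8-1>S5; S9-0>S7; S9-1>S7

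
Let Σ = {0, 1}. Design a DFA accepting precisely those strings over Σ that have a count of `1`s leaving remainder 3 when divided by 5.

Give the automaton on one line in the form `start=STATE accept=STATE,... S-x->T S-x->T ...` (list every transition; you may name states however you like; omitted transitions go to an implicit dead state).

start=S0 accept=S3 S0-0->S0 S0-1->S1 S1-0->S1 S1-1->S2 S2-0->S2 S2-1->S3 S3-0->S3 S3-1->S4 S4-0->S4 S4-1->S0

The only thing that matters is how many `1`s have appeared, reduced mod 5. Use one state per residue: S0 for 0, …, S4 for 4. Reading `1` moves to the next residue; anything else stays put. S3 is accepting.
5 states suffice.
        0   1  
>  S0   S0  S1 
   S1   S1  S2 
   S2   S2  S3 
 * S3   S3  S4 
   S4   S4  S0 
(> = start, * = accepting)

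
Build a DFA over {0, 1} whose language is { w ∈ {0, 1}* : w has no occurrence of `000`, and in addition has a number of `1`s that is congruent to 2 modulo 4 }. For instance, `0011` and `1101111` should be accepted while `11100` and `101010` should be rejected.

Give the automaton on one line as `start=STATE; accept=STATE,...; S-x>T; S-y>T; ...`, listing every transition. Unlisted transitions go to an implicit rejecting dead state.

start=S0; accept=S5,S8,S10; S0-0>S1; S0-1>S2; S1-0>S3; S1-1>S2; S2-0>S4; S2-1>S5; S3-0>S6; S3-1>S2; S4-0>S7; S4-1>S5; S5-0>S8; S5-1>S9; S6-0>S6; S6-1>S6; S7-0>S6; S7-1>S5; S8-0>S10; S8-1>S9; S9-0>S11; S9-1>S0; S10-0>S6; S10-1>S9; S11-0>S12; S11-1>S0; S12-0>S6; S12-1>S0

Build one automaton per condition and run them in lockstep. The first has 4 states tracking partial matches of the forbidden pattern `000`; the second has 4 states tracking the count of `1`s modulo 4. A product state is a pair (one from each), accepting exactly when both do. After merging equivalent states the machine shrinks.
A 13-state machine:
          0    1  
>  S0     S1   S2 
   S1     S3   S2 
   S2     S4   S5 
   S3     S6   S2 
   S4     S7   S5 
 * S5     S8   S9 
   S6     S6   S6 
   S7     S6   S5 
 * S8    S10   S9 
   S9    S11   S0 
 * S10    S6   S9 
   S11   S12   S0 
   S12    S6   S0 
(> = start, * = accepting)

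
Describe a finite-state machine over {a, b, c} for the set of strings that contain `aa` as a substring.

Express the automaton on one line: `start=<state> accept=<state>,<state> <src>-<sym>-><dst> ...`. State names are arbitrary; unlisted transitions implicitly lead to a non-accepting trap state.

Track how much of `aa` has been matched so far: state S0 is no progress, S2 is the absorbing accept state reached once `aa` has occurred. Intermediate states record partial matches; on a mismatch, fall back to the longest reusable overlap.
        a   b   c  
>  S0   S1  S0  S0 
   S1   S2  S0  S0 
 * S2   S2  S2  S2 
(> = start, * = accepting)

start=S0 accept=S2 S0-a->S1 S0-b->S0 S0-c->S0 S1-a->S2 S1-b->S0 S1-c->S0 S2-a->S2 S2-b->S2 S2-c->S2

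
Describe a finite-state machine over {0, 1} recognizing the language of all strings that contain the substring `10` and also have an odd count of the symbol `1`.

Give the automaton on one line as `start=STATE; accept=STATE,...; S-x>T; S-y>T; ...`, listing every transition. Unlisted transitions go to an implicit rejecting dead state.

start=s0; accept=s2; s0-0>s0; s0-1>s1; s1-0>s2; s1-1>s3; s2-0>s2; s2-1>s4; s3-0>s4; s3-1>s1; s4-0>s4; s4-1>s2

Handle the two conditions separately and then intersect. The first has 3 states tracking whether and how much of `10` has been seen; the second has 2 states tracking the count of `1`s modulo 2. A product state is a pair (one from each), accepting exactly when both do.
5 states suffice.
        0   1  
>  s0   s0  s1 
   s1   s2  s3 
 * s2   s2  s4 
   s3   s4  s1 
   s4   s4  s2 
(> = start, * = accepting)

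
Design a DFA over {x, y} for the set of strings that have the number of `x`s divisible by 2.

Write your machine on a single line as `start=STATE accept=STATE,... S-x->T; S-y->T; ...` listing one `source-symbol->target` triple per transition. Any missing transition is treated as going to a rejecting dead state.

Keep the running count of `x`s modulo 2: each `x` advances along the cycle q0 → q1 → q0 while other symbols loop. Accept at q0.
With 2 states:
        x   y  
>* q0   q1  q0 
   q1   q0  q1 
(> = start, * = accepting)

start=q0; accept=q0; q0-x->q1; q0-y->q0; q1-x->q0; q1-y->q1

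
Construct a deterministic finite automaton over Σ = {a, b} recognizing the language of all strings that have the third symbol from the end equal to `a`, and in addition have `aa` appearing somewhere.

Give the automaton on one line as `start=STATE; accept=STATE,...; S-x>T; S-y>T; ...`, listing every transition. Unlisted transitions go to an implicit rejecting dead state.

start=S0; accept=S7,S8,S15,S16; S0-a>S1; S0-b>S2; S1-a>S3; S1-b>S4; S2-a>S5; S2-b>S6; S3-a>S7; S3-b>S8; S4-a>S9; S4-b>S10; S5-a>S11; S5-b>S12; S6-a>S13; S6-b>S14; S7-a>S7; S7-b>S8; S8-a>S15; S8-b>S16; S9-a>S11; S9-b>S12; S10-a>S13; S10-b>S14; S11-a>S7; S11-b>S8; S12-a>S9; S12-b>S10; S13-a>S11; S13-b>S12; S14-a>S13; S14-b>S14; S15-a>S11; S15-b>S17; S16-a>S18; S16-b>S19; S17-a>S15; S17-b>S16; S18-a>S11; S18-b>S17; S19-a>S18; S19-b>S19

Handle the two conditions separately and then intersect. One (15 states) tracks the last 3 symbols read; the other (3 states) tracks whether and how much of `aa` has been seen. Each combined state is a pair, one component from each; accept when both components accept.
A 20-state machine:
          a    b  
>  S0     S1   S2 
   S1     S3   S4 
   S2     S5   S6 
   S3     S7   S8 
   S4     S9  S10 
   S5    S11  S12 
   S6    S13  S14 
 * S7     S7   S8 
 * S8    S15  S16 
   S9    S11  S12 
   S10   S13  S14 
   S11    S7   S8 
   S12    S9  S10 
   S13   S11  S12 
   S14   S13  S14 
 * S15   S11  S17 
 * S16   S18  S19 
   S17   S15  S16 
   S18   S11  S17 
   S19   S18  S19 
(> = start, * = accepting)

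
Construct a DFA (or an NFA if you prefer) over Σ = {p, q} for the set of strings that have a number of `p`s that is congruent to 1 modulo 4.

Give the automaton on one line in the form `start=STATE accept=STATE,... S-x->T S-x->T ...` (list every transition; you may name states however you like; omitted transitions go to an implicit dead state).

Keep the running count of `p`s modulo 4: each `p` advances along the cycle S0 → S1 → S2 → S3 → S0 while other symbols loop. Accept at S1.
4 states suffice.
        p   q  
>  S0   S1  S0 
 * S1   S2  S1 
   S2   S3  S2 
   S3   S0  S3 
(> = start, * = accepting)

start=S0 accept=S1 S0-p->S1 S0-q->S0 S1-p->S2 S1-q->S1 S2-p->S3 S2-q->S2 S3-p->S0 S3-q->S3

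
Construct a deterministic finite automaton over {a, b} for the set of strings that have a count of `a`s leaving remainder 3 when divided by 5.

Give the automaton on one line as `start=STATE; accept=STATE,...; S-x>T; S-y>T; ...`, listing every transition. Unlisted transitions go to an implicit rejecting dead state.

start=s0; accept=s3; s0-a>s1; s0-b>s0; s1-a>s2; s1-b>s1; s2-a>s3; s2-b>s2; s3-a>s4; s3-b>s3; s4-a>s0; s4-b>s4

The only thing that matters is how many `a`s have appeared, reduced mod 5. Use one state per residue: s0 for 0, …, s4 for 4. Reading `a` moves to the next residue; anything else stays put. s3 is accepting.
        a   b  
>  s0   s1  s0 
   s1   s2  s1 
   s2   s3  s2 
 * s3   s4  s3 
   s4   s0  s4 
(> = start, * = accepting)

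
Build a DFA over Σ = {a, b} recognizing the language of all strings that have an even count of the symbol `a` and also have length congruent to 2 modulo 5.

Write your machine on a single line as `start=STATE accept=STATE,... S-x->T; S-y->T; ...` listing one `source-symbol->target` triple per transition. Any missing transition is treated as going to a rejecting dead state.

Handle the two conditions separately and then intersect. One (2 states) tracks the count of `a`s modulo 2; the other (5 states) tracks the input length modulo 5. Each combined state is a pair, one component from each; accept when both components accept.
        a   b  
>  q0   q1  q2 
   q1   q3  q4 
   q2   q4  q3 
 * q3   q5  q6 
   q4   q6  q5 
   q5   q7  q8 
   q6   q8  q7 
   q7   q9  q0 
   q8   q0  q9 
   q9   q2  q1 
(> = start, * = accepting)

start=q0; accept=q3; q0-a->q1; q0-b->q2; q1-a->q3; q1-b->q4; q2-a->q4; q2-b->q3; q3-a->q5; q3-b->q6; q4-a->q6; q4-b->q5; q5-a->q7; q5-b->q8; q6-a->q8; q6-b->q7; q7-a->q9; q7-b->q0; q8-a->q0; q8-b->q9; q9-a->q2; q9-b->q1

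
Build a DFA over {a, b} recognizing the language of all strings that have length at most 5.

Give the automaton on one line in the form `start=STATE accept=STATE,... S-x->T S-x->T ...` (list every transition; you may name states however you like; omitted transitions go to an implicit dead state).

start=S0 accept=S0,S1,S2,S3,S4,S5 S0-a->S1 S0-b->S1 S1-a->S2 S1-b->S2 S2-a->S3 S2-b->S3 S3-a->S4 S3-b->S4 S4-a->S5 S4-b->S5 S5-a->S6 S5-b->S6 S6-a->S6 S6-b->S6

Count input length up to 6: every symbol moves from S0 toward S6, which means 'more than 5' and absorbs. Accept from {S0, S1, S2, S3, S4, S5}.
7 states suffice.
        a   b  
>* S0   S1  S1 
 * S1   S2  S2 
 * S2   S3  S3 
 * S3   S4  S4 
 * S4   S5  S5 
 * S5   S6  S6 
   S6   S6  S6 
(> = start, * = accepting)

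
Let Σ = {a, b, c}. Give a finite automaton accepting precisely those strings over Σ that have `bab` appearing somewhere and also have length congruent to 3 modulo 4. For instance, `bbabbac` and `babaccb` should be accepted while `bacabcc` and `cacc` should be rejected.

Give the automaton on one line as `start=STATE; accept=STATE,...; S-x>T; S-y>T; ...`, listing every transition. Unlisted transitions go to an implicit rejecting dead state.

start=q0; accept=q9; q0-a>q1; q0-b>q2; q0-c>q1; q1-a>q3; q1-b>q4; q1-c>q3; q2-a>q5; q2-b>q4; q2-c>q3; q3-a>q6; q3-b>q7; q3-c>q6; q4-a>q8; q4-b>q7; q4-c>q6; q5-a>q6; q5-b>q9; q5-c>q6; q6-a>q0; q6-b>q10; q6-c>q0; q7-a>q11; q7-b>q10; q7-c>q0; q8-a>q0; q8-b>q12; q8-c>q0; q9-a>q12; q9-b>q12; q9-c>q12; q10-a>q13; q10-b>q2; q10-c>q1; q11-a>q1; q11-b>q14; q11-c>q1; q12-a>q14; q12-b>q14; q12-c>q14; q13-a>q3; q13-b>q15; q13-c>q3; q14-a>q15; q14-b>q15; q14-c>q15; q15-a>q9; q15-b>q9; q15-c>q9

Build one automaton per condition and run them in lockstep. One (4 states) tracks whether and how much of `bab` has been seen; the other (4 states) tracks the input length modulo 4. Each combined state is a pair, one component from each; accept when both components accept.
A 16-state machine:
          a    b    c  
>  q0     q1   q2   q1 
   q1     q3   q4   q3 
   q2     q5   q4   q3 
   q3     q6   q7   q6 
   q4     q8   q7   q6 
   q5     q6   q9   q6 
   q6     q0  q10   q0 
   q7    q11  q10   q0 
   q8     q0  q12   q0 
 * q9    q12  q12  q12 
   q10   q13   q2   q1 
   q11    q1  q14   q1 
   q12   q14  q14  q14 
   q13    q3  q15   q3 
   q14   q15  q15  q15 
   q15    q9   q9   q9 
(> = start, * = accepting)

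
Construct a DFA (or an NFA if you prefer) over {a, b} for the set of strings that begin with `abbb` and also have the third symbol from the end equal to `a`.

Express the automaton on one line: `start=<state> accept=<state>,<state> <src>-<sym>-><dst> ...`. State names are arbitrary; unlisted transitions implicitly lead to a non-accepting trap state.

Run two small machines in parallel and take their product. One (6 states) tracks whether the input so far still matches the prefix `abbb`; the other (15 states) tracks the last 3 symbols read. Each combined state is a pair, one component from each; accept when both components accept. Minimizing collapses redundant product states.
13 states suffice.
          a    b  
>  S0     S1   S2 
   S1     S2   S3 
   S2     S2   S2 
   S3     S2   S4 
   S4     S2   S5 
   S5     S6   S5 
   S6     S7   S8 
   S7     S9  S10 
   S8    S11  S12 
 * S9     S9  S10 
 * S10   S11  S12 
 * S11    S7   S8 
 * S12    S6   S5 
(> = start, * = accepting)

start=S0 accept=S9,S10,S11,S12 S0-a->S1 S0-b->S2 S1-a->S2 S1-b->S3 S2-a->S2 S2-b->S2 S3-a->S2 S3-b->S4 S4-a->S2 S4-b->S5 S5-a->S6 S5-b->S5 S6-a->S7 S6-b->S8 S7-a->S9 S7-b->S10 S8-a->S11 S8-b->S12 S9-a->S9 S9-b->S10 S10-a->S11 S10-b->S12 S11-a->S7 S11-b->S8 S12-a->S6 S12-b->S5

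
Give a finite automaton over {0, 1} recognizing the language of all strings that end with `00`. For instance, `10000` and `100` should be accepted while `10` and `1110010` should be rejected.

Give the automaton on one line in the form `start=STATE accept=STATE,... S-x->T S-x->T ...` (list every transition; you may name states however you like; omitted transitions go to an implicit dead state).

Let each state record the length of the longest suffix of the input read so far that is also a prefix of `00`. B means the last symbol is `0`; C means the last 2 symbols are `00`. Accept only at C, where the string currently ends in `00`.
       0  1 
>  A   B  A 
   B   C  A 
 * C   C  A 
(> = start, * = accepting)

start=A accept=C A-0->B A-1->A B-0->C B-1->A C-0->C C-1->A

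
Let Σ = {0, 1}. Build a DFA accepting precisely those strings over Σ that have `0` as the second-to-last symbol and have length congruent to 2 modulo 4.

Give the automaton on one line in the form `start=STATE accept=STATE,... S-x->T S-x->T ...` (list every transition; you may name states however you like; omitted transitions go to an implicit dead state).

Run two small machines in parallel and take their product. One (7 states) tracks the last 2 symbols read; the other (4 states) tracks the input length modulo 4. Each combined state is a pair, one component from each; accept when both components accept.
          0    1  
>  S0     S1   S2 
   S1     S3   S4 
   S2     S5   S6 
 * S3     S7   S8 
 * S4     S9  S10 
   S5     S7   S8 
   S6     S9  S10 
   S7    S11  S12 
   S8    S13  S14 
   S9    S11  S12 
   S10   S13  S14 
   S11   S15  S16 
   S12   S17  S18 
   S13   S15  S16 
   S14   S17  S18 
   S15    S3   S4 
   S16    S5   S6 
   S17    S3   S4 
   S18    S5   S6 
(> = start, * = accepting)

start=S0 accept=S3,S4 S0-0->S1 S0-1->S2 S1-0->S3 S1-1->S4 S2-0->S5 S2-1->S6 S3-0->S7 S3-1->S8 S4-0->S9 S4-1->S10 S5-0->S7 S5-1->S8 S6-0->S9 S6-1->S10 S7-0->S11 S7-1->S12 S8-0->S13 S8-1->S14 S9-0->S11 S9-1->S12 S10-0->S13 S10-1->S14 S11-0->S15 S11-1->S16 S12-0->S17 S12-1->S18 S13-0->S15 S13-1->S16 S14-0->S17 S14-1->S18 S15-0->S3 S15-1->S4 S16-0->S5 S16-1->S6 S17-0->S3 S17-1->S4 S18-0->S5 S18-1->S6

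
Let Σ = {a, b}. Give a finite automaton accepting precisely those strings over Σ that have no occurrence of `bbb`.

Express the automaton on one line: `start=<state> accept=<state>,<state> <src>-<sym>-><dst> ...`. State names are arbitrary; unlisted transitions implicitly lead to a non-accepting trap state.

Track partial matches of the forbidden pattern `bbb`. State S3 is a dead state reached once `bbb` has occurred; every other state accepts. S0 means no part of `bbb` is currently matched.
4 states suffice.
        a   b  
>* S0   S0  S1 
 * S1   S0  S2 
 * S2   S0  S3 
   S3   S3  S3 
(> = start, * = accepting)

start=S0 accept=S0,S1,S2 S0-a->S0 S0-b->S1 S1-a->S0 S1-b->S2 S2-a->S0 S2-b->S3 S3-a->S3 S3-b->S3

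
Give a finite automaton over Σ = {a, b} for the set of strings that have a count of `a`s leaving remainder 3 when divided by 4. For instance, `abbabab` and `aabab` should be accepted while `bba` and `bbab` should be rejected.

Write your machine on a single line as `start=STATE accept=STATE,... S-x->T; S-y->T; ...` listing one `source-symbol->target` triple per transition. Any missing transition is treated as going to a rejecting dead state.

start=q0; accept=q3; q0-a->q1; q0-b->q0; q1-a->q2; q1-b->q1; q2-a->q3; q2-b->q2; q3-a->q0; q3-b->q3

Keep the running count of `a`s modulo 4: each `a` advances along the cycle q0 → q1 → q2 → q3 → q0 while other symbols loop. Accept at q3.
With 4 states:
        a   b  
>  q0   q1  q0 
   q1   q2  q1 
   q2   q3  q2 
 * q3   q0  q3 
(> = start, * = accepting)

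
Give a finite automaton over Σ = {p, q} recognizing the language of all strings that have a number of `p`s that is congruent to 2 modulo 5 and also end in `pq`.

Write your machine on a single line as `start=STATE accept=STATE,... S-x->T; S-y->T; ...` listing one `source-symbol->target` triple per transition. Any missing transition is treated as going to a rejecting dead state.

Run two small machines in parallel and take their product. The first has 5 states tracking the count of `p`s modulo 5; the second has 3 states tracking how much of the suffix `pq` has currently been matched. A product state is a pair (one from each), accepting exactly when both do. After merging equivalent states the machine shrinks.
A 7-state machine:
        p   q  
>  s0   s1  s0 
   s1   s2  s1 
   s2   s3  s4 
   s3   s5  s3 
 * s4   s3  s6 
   s5   s0  s5 
   s6   s3  s6 
(> = start, * = accepting)

start=s0; accept=s4; s0-p->s1; s0-q->s0; s1-p->s2; s1-q->s1; s2-p->s3; s2-q->s4; s3-p->s5; s3-q->s3; s4-p->s3; s4-q->s6; s5-p->s0; s5-q->s5; s6-p->s3; s6-q->s6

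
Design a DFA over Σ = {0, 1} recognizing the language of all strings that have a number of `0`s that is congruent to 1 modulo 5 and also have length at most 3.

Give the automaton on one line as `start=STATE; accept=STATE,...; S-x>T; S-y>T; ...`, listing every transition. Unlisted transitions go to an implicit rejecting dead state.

Build one automaton per condition and run them in lockstep. The first has 5 states tracking the count of `0`s modulo 5; the second has 5 states tracking the input length, saturating at 4. A product state is a pair (one from each), accepting exactly when both do. After merging equivalent states the machine shrinks.
A 7-state machine:
        0   1  
>  q0   q1  q2 
 * q1   q3  q4 
   q2   q4  q5 
   q3   q3  q3 
 * q4   q3  q6 
   q5   q6  q3 
 * q6   q3  q3 
(> = start, * = accepting)

start=q0; accept=q1,q4,q6; q0-0>q1; q0-1>q2; q1-0>q3; q1-1>q4; q2-0>q4; q2-1>q5; q3-0>q3; q3-1>q3; q4-0>q3; q4-1>q6; q5-0>q6; q5-1>q3; q6-0>q3; q6-1>q3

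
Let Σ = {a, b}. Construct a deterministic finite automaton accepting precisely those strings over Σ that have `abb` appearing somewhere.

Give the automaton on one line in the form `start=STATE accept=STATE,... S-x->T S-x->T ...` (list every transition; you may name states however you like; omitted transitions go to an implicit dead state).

start=q0 accept=q3 q0-a->q1 q0-b->q0 q1-a->q1 q1-b->q2 q2-a->q1 q2-b->q3 q3-a->q3 q3-b->q3

Track how much of `abb` has been matched so far: state q0 is no progress, q3 is the absorbing accept state reached once `abb` has occurred. Intermediate states record partial matches; on a mismatch, fall back to the longest reusable overlap.
A 4-state machine:
        a   b  
>  q0   q1  q0 
   q1   q1  q2 
   q2   q1  q3 
 * q3   q3  q3 
(> = start, * = accepting)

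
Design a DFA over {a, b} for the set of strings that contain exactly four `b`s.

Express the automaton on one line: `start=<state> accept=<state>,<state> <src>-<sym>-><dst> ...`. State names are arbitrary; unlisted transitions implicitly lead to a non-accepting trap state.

start=S0 accept=S4 S0-a->S0 S0-b->S1 S1-a->S1 S1-b->S2 S2-a->S2 S2-b->S3 S3-a->S3 S3-b->S4 S4-a->S4 S4-b->S5 S5-a->S5 S5-b->S5

Count `b`s, saturating at 5: states S0 through S4 mean 0 through 4 `b`s seen; S5 means more than 4. Each `b` increments (capped at S5); other symbols loop. Accept from {S4}.
6 states suffice.
        a   b  
>  S0   S0  S1 
   S1   S1  S2 
   S2   S2  S3 
   S3   S3  S4 
 * S4   S4  S5 
   S5   S5  S5 
(> = start, * = accepting)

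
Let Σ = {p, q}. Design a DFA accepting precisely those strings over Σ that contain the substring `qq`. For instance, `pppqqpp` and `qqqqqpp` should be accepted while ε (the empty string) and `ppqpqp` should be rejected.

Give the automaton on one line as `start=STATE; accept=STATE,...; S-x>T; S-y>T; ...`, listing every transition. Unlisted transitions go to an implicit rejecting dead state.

Track how much of `qq` has been matched so far: state s0 is no progress, s2 is the absorbing accept state reached once `qq` has occurred. Intermediate states record partial matches; on a mismatch, fall back to the longest reusable overlap.
3 states suffice.
        p   q  
>  s0   s0  s1 
   s1   s0  s2 
 * s2   s2  s2 
(> = start, * = accepting)

start=s0; accept=s2; s0-p>s0; s0-q>s1; s1-p>s0; s1-q>s2; s2-p>s2; s2-q>s2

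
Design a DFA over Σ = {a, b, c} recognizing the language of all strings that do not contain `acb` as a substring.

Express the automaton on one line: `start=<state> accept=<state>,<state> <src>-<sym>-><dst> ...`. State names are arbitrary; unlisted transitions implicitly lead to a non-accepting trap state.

start=S0 accept=S0,S1,S2 S0-a->S1 S0-b->S0 S0-c->S0 S1-a->S1 S1-b->S0 S1-c->S2 S2-a->S1 S2-b->S3 S2-c->S0 S3-a->S3 S3-b->S3 S3-c->S3

Track partial matches of the forbidden pattern `acb`. State S3 is a dead state reached once `acb` has occurred; every other state accepts. S0 means no part of `acb` is currently matched.
With 4 states:
        a   b   c  
>* S0   S1  S0  S0 
 * S1   S1  S0  S2 
 * S2   S1  S3  S0 
   S3   S3  S3  S3 
(> = start, * = accepting)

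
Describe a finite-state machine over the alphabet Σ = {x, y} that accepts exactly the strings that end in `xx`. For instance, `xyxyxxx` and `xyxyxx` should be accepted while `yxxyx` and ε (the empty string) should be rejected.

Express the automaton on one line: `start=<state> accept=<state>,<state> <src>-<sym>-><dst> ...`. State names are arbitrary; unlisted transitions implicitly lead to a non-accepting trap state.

Let each state record the length of the longest suffix of the input read so far that is also a prefix of `xx`. B means the last symbol is `x`; C means the last 2 symbols are `xx`. Accept only at C, where the string currently ends in `xx`.
3 states suffice.
       x  y 
>  A   B  A 
   B   C  A 
 * C   C  A 
(> = start, * = accepting)

start=A accept=C A-x->B A-y->A B-x->C B-y->A C-x->C C-y->A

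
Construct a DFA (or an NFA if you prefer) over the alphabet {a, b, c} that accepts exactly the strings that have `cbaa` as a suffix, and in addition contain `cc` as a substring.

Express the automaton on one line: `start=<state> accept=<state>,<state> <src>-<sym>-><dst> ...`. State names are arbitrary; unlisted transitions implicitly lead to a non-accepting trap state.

Run two small machines in parallel and take their product. The first has 5 states tracking how much of the suffix `cbaa` has currently been matched; the second has 3 states tracking whether and how much of `cc` has been seen. A product state is a pair (one from each), accepting exactly when both do.
        a   b   c  
>  q0   q0  q0  q1 
   q1   q0  q2  q3 
   q2   q4  q0  q1 
   q3   q5  q6  q3 
   q4   q7  q0  q1 
   q5   q5  q5  q3 
   q6   q8  q5  q3 
   q7   q0  q0  q1 
   q8   q9  q5  q3 
 * q9   q5  q5  q3 
(> = start, * = accepting)

start=q0 accept=q9 q0-a->q0 q0-b->q0 q0-c->q1 q1-a->q0 q1-b->q2 q1-c->q3 q2-a->q4 q2-b->q0 q2-c->q1 q3-a->q5 q3-b->q6 q3-c->q3 q4-a->q7 q4-b->q0 q4-c->q1 q5-a->q5 q5-b->q5 q5-c->q3 q6-a->q8 q6-b->q5 q6-c->q3 q7-a->q0 q7-b->q0 q7-c->q1 q8-a->q9 q8-b->q5 q8-c->q3 q9-a->q5 q9-b->q5 q9-c->q3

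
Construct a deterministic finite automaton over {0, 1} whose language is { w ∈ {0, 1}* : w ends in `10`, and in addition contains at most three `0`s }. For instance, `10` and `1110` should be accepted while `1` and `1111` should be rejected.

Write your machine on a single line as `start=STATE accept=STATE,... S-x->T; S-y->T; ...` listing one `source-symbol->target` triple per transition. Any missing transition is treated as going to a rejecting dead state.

start=q0; accept=q5,q8,q9; q0-0->q1; q0-1->q2; q1-0->q3; q1-1->q4; q2-0->q5; q2-1->q2; q3-0->q6; q3-1->q7; q4-0->q8; q4-1->q4; q5-0->q3; q5-1->q4; q6-0->q6; q6-1->q6; q7-0->q9; q7-1->q7; q8-0->q6; q8-1->q7; q9-0->q6; q9-1->q6

Handle the two conditions separately and then intersect. One (3 states) tracks how much of the suffix `10` has currently been matched; the other (5 states) tracks the count of `0`s, saturating at 4. Each combined state is a pair, one component from each; accept when both components accept. Equivalent product states are then merged.
        0   1  
>  q0   q1  q2 
   q1   q3  q4 
   q2   q5  q2 
   q3   q6  q7 
   q4   q8  q4 
 * q5   q3  q4 
   q6   q6  q6 
   q7   q9  q7 
 * q8   q6  q7 
 * q9   q6  q6 
(> = start, * = accepting)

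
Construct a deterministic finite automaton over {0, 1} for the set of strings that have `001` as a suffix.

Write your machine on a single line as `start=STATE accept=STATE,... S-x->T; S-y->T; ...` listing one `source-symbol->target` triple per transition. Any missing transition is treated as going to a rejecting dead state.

start=S0; accept=S3; S0-0->S1; S0-1->S0; S1-0->S2; S1-1->S0; S2-0->S2; S2-1->S3; S3-0->S1; S3-1->S0

Remember how much of `001` the current input suffix matches. State S0 means no match yet; S1 means the last symbol is `0`; S2 means the last 2 symbols are `00`; S3 means the last 3 symbols are `001`. Only S3 accepts. On a mismatch, fall back to the longest proper suffix that is still a prefix of `001`.
With 4 states:
        0   1  
>  S0   S1  S0 
   S1   S2  S0 
   S2   S2  S3 
 * S3   S1  S0 
(> = start, * = accepting)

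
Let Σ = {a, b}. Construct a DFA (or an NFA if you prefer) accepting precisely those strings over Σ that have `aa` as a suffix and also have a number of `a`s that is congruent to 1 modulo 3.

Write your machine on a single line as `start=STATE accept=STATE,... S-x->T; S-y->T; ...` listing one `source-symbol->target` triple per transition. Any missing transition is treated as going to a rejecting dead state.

Build one automaton per condition and run them in lockstep. One (3 states) tracks how much of the suffix `aa` has currently been matched; the other (3 states) tracks the count of `a`s modulo 3. Each combined state is a pair, one component from each; accept when both components accept. Minimizing collapses redundant product states.
A 5-state machine:
        a   b  
>  s0   s1  s0 
   s1   s2  s1 
   s2   s3  s2 
   s3   s4  s0 
 * s4   s2  s1 
(> = start, * = accepting)

start=s0; accept=s4; s0-a->s1; s0-b->s0; s1-a->s2; s1-b->s1; s2-a->s3; s2-b->s2; s3-a->s4; s3-b->s0; s4-a->s2; s4-b->s1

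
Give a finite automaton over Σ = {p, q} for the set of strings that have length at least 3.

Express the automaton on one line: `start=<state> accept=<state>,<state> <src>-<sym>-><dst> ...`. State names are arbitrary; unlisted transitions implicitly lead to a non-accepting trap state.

start=A accept=D,E A-p->B A-q->B B-p->C B-q->C C-p->D C-q->D D-p->E D-q->E E-p->E E-q->E

Count input length up to 4: every symbol moves from A toward E, which means 'more than 3' and absorbs. Accept from {D, E}.
       p  q 
>  A   B  B 
   B   C  C 
   C   D  D 
 * D   E  E 
 * E   E  E 
(> = start, * = accepting)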